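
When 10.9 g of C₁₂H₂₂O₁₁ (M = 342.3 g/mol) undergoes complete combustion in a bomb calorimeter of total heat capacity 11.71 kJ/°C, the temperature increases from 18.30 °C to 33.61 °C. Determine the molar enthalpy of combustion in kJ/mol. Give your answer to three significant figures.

ΔH = -5630 kJ/mol

ΔT = 33.61 − 18.30 = 15.31 °C
q_cal = C_cal × ΔT = 11.71 × 15.31 = 179.2801 kJ
n = 10.9 / 342.3 = 0.03184 mol
q_rxn = −q_cal = -179.2801 kJ
ΔH = -179.2801 / 0.03184 = -5631 kJ/mol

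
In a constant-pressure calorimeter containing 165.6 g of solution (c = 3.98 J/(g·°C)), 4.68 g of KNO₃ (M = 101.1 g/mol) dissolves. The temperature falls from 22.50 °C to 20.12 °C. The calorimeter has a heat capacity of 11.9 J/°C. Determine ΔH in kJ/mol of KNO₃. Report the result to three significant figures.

ΔH = 34.5 kJ/mol

|ΔT| = |20.12 − 22.50| = 2.38 °C
|q_surr| = (165.6 × 3.98 + 11.9) × 2.38 = 670.988 × 2.38 = 1597 J
n(KNO₃) = 4.68 / 101.1 = 0.04629 mol
Temperature fell, so q_rxn = +|q_surr| = 1.597 kJ
ΔH = q_rxn / n = 34.50 kJ/mol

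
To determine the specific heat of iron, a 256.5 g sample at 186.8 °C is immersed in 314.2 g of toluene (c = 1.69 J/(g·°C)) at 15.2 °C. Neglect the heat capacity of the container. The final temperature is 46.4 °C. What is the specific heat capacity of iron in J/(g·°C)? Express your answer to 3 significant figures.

c = 0.460 J/(g·°C)

q_gained = (314.2 × 1.69) × (46.4 − 15.2) = 16570 J
q_lost = 256.5 × c × (186.8 − 46.4) = 36012.6 c
Set equal: c = 16570 / 36012.6 = 0.460 J/(g·°C)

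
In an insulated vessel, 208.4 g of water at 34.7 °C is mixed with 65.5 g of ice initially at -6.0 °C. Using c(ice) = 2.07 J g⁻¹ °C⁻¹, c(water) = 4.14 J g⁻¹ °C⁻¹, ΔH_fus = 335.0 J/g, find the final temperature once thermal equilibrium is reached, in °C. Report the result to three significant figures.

Heat to bring ice to 0 °C and melt it: q₁ = 65.5×2.07×6.0 + 65.5×335.0 = 22756 J
Heat the water can supply cooling to 0 °C: 208.4×4.14×34.7 = 29938.3 J > q₁, so all ice melts.
Energy balance: 208.4×4.14×(34.7 − T) = 22756 + 65.5×4.14×(T − 0)
862.776(34.7 − T) = 22756 + 271.17 T
29938.3 − 22756 = 1133.946 T
T = 7182.3 / 1133.946 = 6.334 °C

T_f = 6.33 °C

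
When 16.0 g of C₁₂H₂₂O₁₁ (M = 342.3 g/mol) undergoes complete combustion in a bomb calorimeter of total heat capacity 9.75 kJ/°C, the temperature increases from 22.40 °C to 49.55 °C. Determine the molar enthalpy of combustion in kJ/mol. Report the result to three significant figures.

ΔH = -5660 kJ/mol

ΔT = 49.55 − 22.40 = 27.15 °C
q_cal = C_cal × ΔT = 9.75 × 27.15 = 264.7125 kJ
n = 16.0 / 342.3 = 0.04674 mol
q_rxn = −q_cal = -264.7125 kJ
ΔH = -264.7125 / 0.04674 = -5664 kJ/mol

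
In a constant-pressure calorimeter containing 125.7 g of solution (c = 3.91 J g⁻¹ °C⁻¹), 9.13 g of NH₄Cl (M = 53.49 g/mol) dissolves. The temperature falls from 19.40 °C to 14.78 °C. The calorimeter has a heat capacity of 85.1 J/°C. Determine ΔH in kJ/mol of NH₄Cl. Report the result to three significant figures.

|ΔT| = |14.78 − 19.40| = 4.62 °C
|q_surr| = (125.7 × 3.91 + 85.1) × 4.62 = 576.587 × 4.62 = 2664 J
n(NH₄Cl) = 9.13 / 53.49 = 0.1707 mol
Temperature fell, so q_rxn = +|q_surr| = 2.664 kJ
ΔH = q_rxn / n = 15.61 kJ/mol

ΔH = 15.6 kJ/mol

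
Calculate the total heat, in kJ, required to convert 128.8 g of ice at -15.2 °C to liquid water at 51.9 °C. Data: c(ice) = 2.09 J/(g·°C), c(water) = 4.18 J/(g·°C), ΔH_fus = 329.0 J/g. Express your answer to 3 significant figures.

q1 (heat ice -15.2→0.0 °C): 128.8 × 2.09 × 15.2 = 4092 J
q2 (melt at 0 °C): 128.8 × 329.0 = 42375 J
q3 (heat water 0.0→51.9 °C): 128.8 × 4.18 × 51.9 = 27942 J
Total: 4092 + 42375 + 27942 = 74409 J = 74.4 kJ

q = 74.4 kJ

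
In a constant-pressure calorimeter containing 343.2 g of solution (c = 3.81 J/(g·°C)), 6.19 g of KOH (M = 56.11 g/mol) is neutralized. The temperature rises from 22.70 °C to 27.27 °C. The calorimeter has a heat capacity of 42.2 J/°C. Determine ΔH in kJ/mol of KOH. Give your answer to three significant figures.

|ΔT| = |27.27 − 22.70| = 4.57 °C
|q_surr| = (343.2 × 3.81 + 42.2) × 4.57 = 1349.792 × 4.57 = 6169 J
n(KOH) = 6.19 / 56.11 = 0.1103 mol
Temperature rose, so q_rxn = −|q_surr| = -6.169 kJ
ΔH = q_rxn / n = -55.93 kJ/mol

ΔH = -55.9 kJ/mol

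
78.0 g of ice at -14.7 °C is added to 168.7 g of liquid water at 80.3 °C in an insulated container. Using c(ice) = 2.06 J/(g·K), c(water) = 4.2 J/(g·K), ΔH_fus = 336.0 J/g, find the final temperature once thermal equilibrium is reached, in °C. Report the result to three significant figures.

T_f = 27.3 °C

Heat to bring ice to 0 °C and melt it: q₁ = 78.0×2.06×14.7 + 78.0×336.0 = 28570 J
Heat the water can supply cooling to 0 °C: 168.7×4.2×80.3 = 56895.8 J > q₁, so all ice melts.
Energy balance: 168.7×4.2×(80.3 − T) = 28570 + 78.0×4.2×(T − 0)
708.54(80.3 − T) = 28570 + 327.6 T
56895.8 − 28570 = 1036.14 T
T = 28325.8 / 1036.14 = 27.34 °C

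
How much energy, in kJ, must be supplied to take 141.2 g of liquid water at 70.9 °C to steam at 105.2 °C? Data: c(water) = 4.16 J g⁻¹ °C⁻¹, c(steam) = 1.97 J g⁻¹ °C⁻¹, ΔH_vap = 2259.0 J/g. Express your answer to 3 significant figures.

q1 (heat water 70.9→100.0 °C): 141.2 × 4.16 × 29.1 = 17093 J
q2 (vaporize at 100 °C): 141.2 × 2259.0 = 318971 J
q3 (heat steam 100.0→105.2 °C): 141.2 × 1.97 × 5.2 = 1446 J
Total: 17093 + 318971 + 1446 = 337510 J = 338 kJ

q = 338 kJ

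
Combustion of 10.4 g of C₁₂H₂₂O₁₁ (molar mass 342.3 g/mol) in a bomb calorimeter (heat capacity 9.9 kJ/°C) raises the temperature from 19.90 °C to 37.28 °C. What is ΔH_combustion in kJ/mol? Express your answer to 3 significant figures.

ΔT = 37.28 − 19.90 = 17.38 °C
q_cal = C_cal × ΔT = 9.9 × 17.38 = 172.062 kJ
n = 10.4 / 342.3 = 0.03038 mol
q_rxn = −q_cal = -172.062 kJ
ΔH = -172.062 / 0.03038 = -5664 kJ/mol

ΔH = -5660 kJ/mol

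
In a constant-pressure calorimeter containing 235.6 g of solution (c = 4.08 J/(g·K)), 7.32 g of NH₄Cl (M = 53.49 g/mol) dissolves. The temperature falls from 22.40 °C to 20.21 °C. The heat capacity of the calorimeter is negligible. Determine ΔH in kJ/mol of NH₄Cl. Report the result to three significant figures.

|ΔT| = |20.21 − 22.40| = 2.19 °C
|q_surr| = (235.6 × 4.08) × 2.19 = 961.248 × 2.19 = 2105 J
n(NH₄Cl) = 7.32 / 53.49 = 0.1368 mol
Temperature fell, so q_rxn = +|q_surr| = 2.105 kJ
ΔH = q_rxn / n = 15.39 kJ/mol

ΔH = 15.4 kJ/mol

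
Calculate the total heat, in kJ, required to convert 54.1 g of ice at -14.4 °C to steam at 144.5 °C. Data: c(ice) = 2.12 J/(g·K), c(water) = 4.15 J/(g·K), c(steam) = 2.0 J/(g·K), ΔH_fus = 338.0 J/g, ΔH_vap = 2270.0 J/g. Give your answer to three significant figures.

q1 (heat ice -14.4→0.0 °C): 54.1 × 2.12 × 14.4 = 1652 J
q2 (melt at 0 °C): 54.1 × 338.0 = 18286 J
q3 (heat water 0.0→100.0 °C): 54.1 × 4.15 × 100.0 = 22452 J
q4 (vaporize at 100 °C): 54.1 × 2270.0 = 122807 J
q5 (heat steam 100.0→144.5 °C): 54.1 × 2.0 × 44.5 = 4815 J
Total: 1652 + 18286 + 22452 + 122807 + 4815 = 170012 J = 170 kJ

q = 170 kJ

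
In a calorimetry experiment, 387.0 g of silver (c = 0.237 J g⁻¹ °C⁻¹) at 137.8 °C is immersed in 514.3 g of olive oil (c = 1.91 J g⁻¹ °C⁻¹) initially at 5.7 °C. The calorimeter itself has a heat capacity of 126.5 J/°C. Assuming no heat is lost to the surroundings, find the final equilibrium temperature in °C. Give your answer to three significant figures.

Heat lost by silver = heat gained by olive oil + calorimeter.
(387.0)(0.237)(137.8 − T) = [(514.3)(1.91) + 126.5](T − 5.7)
91.719 (137.8 − T) = 1108.813 (T − 5.7)
12639 − 91.719 T = 1108.813 T − 6320.2
18959.2 = 1200.532 T
T = 15.79 °C

T_f = 15.8 °C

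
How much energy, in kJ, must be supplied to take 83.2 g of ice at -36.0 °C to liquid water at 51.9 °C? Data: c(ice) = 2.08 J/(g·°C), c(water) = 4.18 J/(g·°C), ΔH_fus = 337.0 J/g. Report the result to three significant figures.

q1 (heat ice -36.0→0.0 °C): 83.2 × 2.08 × 36.0 = 6230 J
q2 (melt at 0 °C): 83.2 × 337.0 = 28038 J
q3 (heat water 0.0→51.9 °C): 83.2 × 4.18 × 51.9 = 18050 J
Total: 6230 + 28038 + 18050 = 52318 J = 52.3 kJ

q = 52.3 kJ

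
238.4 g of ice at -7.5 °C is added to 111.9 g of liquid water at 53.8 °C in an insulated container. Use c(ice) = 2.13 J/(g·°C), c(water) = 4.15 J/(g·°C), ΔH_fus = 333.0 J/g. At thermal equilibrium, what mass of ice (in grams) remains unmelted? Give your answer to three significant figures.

Heat to warm all ice to 0 °C: 238.4×2.13×7.5 = 3808.4 J
Heat released by water cooling to 0 °C: 111.9×4.15×53.8 = 24984 J
24984 J < 3808.4 + 238.4×333.0 = 83195.6 J, so not all ice melts; final T = 0 °C.
Heat left for melting: 24984 − 3808.4 = 21175.6 J
Mass melted = 21175.6 / 333.0 = 63.59 g
Ice remaining = 238.4 − 63.59 = 174.81 g

m_ice remaining = 175 g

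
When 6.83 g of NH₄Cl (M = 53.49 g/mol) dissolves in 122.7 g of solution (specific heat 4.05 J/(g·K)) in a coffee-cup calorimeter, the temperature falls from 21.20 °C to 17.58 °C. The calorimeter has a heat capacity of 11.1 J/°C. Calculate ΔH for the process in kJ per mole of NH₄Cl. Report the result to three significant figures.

ΔH = 14.4 kJ/mol

|ΔT| = |17.58 − 21.20| = 3.62 °C
|q_surr| = (122.7 × 4.05 + 11.1) × 3.62 = 508.035 × 3.62 = 1839 J
n(NH₄Cl) = 6.83 / 53.49 = 0.1277 mol
Temperature fell, so q_rxn = +|q_surr| = 1.839 kJ
ΔH = q_rxn / n = 14.40 kJ/mol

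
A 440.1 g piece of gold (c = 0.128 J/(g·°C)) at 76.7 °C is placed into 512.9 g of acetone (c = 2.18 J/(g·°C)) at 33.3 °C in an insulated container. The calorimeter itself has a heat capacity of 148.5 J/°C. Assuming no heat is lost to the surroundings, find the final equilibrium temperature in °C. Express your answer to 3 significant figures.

Heat lost by gold = heat gained by acetone + calorimeter.
(440.1)(0.128)(76.7 − T) = [(512.9)(2.18) + 148.5](T − 33.3)
56.3328 (76.7 − T) = 1266.622 (T − 33.3)
4320.7 − 56.3328 T = 1266.622 T − 42179
46499.7 = 1322.9548 T
T = 35.148 °C

T_f = 35.1 °C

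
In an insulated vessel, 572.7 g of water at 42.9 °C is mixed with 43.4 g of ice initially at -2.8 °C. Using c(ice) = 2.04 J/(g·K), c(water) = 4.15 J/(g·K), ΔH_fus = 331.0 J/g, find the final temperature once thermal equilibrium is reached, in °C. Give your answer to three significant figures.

T_f = 34.2 °C

Heat to bring ice to 0 °C and melt it: q₁ = 43.4×2.04×2.8 + 43.4×331.0 = 14613 J
Heat the water can supply cooling to 0 °C: 572.7×4.15×42.9 = 101961 J > q₁, so all ice melts.
Energy balance: 572.7×4.15×(42.9 − T) = 14613 + 43.4×4.15×(T − 0)
2376.705(42.9 − T) = 14613 + 180.11 T
101961 − 14613 = 2556.815 T
T = 87348 / 2556.815 = 34.16 °C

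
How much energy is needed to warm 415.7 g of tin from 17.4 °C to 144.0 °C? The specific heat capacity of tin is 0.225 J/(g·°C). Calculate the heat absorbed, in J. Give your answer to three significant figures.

q = 11800 J

q = m c ΔT = 415.7 × 0.225 × (144.0 − 17.4)
q = 415.7 × 0.225 × 126.6 = 11840 J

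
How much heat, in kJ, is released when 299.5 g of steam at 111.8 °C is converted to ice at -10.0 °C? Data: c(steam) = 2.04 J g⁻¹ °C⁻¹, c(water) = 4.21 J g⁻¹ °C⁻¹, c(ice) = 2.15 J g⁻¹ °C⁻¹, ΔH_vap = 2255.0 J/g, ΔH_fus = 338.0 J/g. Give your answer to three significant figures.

q1 (cool steam 111.8→100 °C): 299.5 × 2.04 × 11.8 = 7210 J
q2 (condense at 100 °C): 299.5 × 2255.0 = 675373 J
q3 (cool water 100→0 °C): 299.5 × 4.21 × 100.0 = 126090 J
q4 (freeze at 0 °C): 299.5 × 338.0 = 101231 J
q5 (cool ice 0→-10.0 °C): 299.5 × 2.15 × 10.0 = 6439 J
Total: 7210 + 675373 + 126090 + 101231 + 6439 = 916343 J = 916 kJ

q = 916 kJ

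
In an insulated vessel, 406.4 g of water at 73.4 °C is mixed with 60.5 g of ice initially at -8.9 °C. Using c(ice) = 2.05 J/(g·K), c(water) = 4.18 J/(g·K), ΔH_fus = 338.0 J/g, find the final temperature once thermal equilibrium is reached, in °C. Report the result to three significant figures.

T_f = 52.8 °C

Heat to bring ice to 0 °C and melt it: q₁ = 60.5×2.05×8.9 + 60.5×338.0 = 21553 J
Heat the water can supply cooling to 0 °C: 406.4×4.18×73.4 = 124688 J > q₁, so all ice melts.
Energy balance: 406.4×4.18×(73.4 − T) = 21553 + 60.5×4.18×(T − 0)
1698.752(73.4 − T) = 21553 + 252.89 T
124688 − 21553 = 1951.642 T
T = 103135 / 1951.642 = 52.845 °C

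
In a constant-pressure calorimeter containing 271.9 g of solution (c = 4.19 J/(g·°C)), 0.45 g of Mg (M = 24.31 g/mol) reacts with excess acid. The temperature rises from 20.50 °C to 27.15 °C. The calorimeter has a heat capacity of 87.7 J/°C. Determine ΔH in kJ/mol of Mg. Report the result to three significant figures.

|ΔT| = |27.15 − 20.50| = 6.65 °C
|q_surr| = (271.9 × 4.19 + 87.7) × 6.65 = 1226.961 × 6.65 = 8159 J
n(Mg) = 0.45 / 24.31 = 0.01851 mol
Temperature rose, so q_rxn = −|q_surr| = -8.159 kJ
ΔH = q_rxn / n = -440.8 kJ/mol

ΔH = -441 kJ/mol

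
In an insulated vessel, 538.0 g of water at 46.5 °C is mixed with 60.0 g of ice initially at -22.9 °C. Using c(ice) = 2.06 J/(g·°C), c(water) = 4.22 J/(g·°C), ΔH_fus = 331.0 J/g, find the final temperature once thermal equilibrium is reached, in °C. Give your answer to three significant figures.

Heat to bring ice to 0 °C and melt it: q₁ = 60.0×2.06×22.9 + 60.0×331.0 = 22690 J
Heat the water can supply cooling to 0 °C: 538.0×4.22×46.5 = 105572 J > q₁, so all ice melts.
Energy balance: 538.0×4.22×(46.5 − T) = 22690 + 60.0×4.22×(T − 0)
2270.36(46.5 − T) = 22690 + 253.2 T
105572 − 22690 = 2523.56 T
T = 82882 / 2523.56 = 32.84 °C

T_f = 32.8 °C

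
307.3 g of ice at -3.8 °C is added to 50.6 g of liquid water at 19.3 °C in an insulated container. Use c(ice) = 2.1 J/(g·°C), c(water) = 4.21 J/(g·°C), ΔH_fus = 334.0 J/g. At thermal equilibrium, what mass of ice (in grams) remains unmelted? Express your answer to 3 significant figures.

m_ice remaining = 302 g

Heat to warm all ice to 0 °C: 307.3×2.1×3.8 = 2452.3 J
Heat released by water cooling to 0 °C: 50.6×4.21×19.3 = 4111.4 J
4111.4 J < 2452.3 + 307.3×334.0 = 105090.5 J, so not all ice melts; final T = 0 °C.
Heat left for melting: 4111.4 − 2452.3 = 1659.1 J
Mass melted = 1659.1 / 334.0 = 4.967 g
Ice remaining = 307.3 − 4.967 = 302.333 g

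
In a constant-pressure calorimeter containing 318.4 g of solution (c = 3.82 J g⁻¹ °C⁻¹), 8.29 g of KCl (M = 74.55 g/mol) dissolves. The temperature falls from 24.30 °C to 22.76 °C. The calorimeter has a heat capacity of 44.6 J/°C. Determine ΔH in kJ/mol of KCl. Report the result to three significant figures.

ΔH = 17.5 kJ/mol

|ΔT| = |22.76 − 24.30| = 1.54 °C
|q_surr| = (318.4 × 3.82 + 44.6) × 1.54 = 1260.888 × 1.54 = 1942 J
n(KCl) = 8.29 / 74.55 = 0.1112 mol
Temperature fell, so q_rxn = +|q_surr| = 1.942 kJ
ΔH = q_rxn / n = 17.46 kJ/mol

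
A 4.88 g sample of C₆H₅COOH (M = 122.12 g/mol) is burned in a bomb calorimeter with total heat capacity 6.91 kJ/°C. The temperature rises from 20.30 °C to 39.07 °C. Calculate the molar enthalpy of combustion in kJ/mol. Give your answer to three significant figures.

ΔH = -3250 kJ/mol

ΔT = 39.07 − 20.30 = 18.77 °C
q_cal = C_cal × ΔT = 6.91 × 18.77 = 129.7007 kJ
n = 4.88 / 122.12 = 0.03996 mol
q_rxn = −q_cal = -129.7007 kJ
ΔH = -129.7007 / 0.03996 = -3246 kJ/mol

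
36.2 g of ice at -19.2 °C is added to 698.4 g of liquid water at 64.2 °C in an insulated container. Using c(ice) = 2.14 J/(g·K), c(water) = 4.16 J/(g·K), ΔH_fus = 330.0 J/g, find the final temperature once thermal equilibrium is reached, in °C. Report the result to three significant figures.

T_f = 56.6 °C

Heat to bring ice to 0 °C and melt it: q₁ = 36.2×2.14×19.2 + 36.2×330.0 = 13433 J
Heat the water can supply cooling to 0 °C: 698.4×4.16×64.2 = 186523 J > q₁, so all ice melts.
Energy balance: 698.4×4.16×(64.2 − T) = 13433 + 36.2×4.16×(T − 0)
2905.344(64.2 − T) = 13433 + 150.592 T
186523 − 13433 = 3055.936 T
T = 173090 / 3055.936 = 56.64 °C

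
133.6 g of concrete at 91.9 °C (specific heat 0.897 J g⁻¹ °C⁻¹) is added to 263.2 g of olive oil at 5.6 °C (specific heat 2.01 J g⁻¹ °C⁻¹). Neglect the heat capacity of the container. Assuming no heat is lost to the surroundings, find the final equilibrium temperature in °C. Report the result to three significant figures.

T_f = 21.5 °C

Heat lost by concrete = heat gained by olive oil.
(133.6)(0.897)(91.9 − T) = (263.2)(2.01)(T − 5.6)
119.8392 (91.9 − T) = 529.032 (T − 5.6)
11013 − 119.8392 T = 529.032 T − 2962.6
13975.6 = 648.8712 T
T = 21.54 °C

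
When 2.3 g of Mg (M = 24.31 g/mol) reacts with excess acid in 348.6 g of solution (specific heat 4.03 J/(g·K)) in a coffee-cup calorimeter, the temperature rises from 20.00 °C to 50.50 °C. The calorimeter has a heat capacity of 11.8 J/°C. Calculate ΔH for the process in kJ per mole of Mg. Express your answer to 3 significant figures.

|ΔT| = |50.50 − 20.00| = 30.50 °C
|q_surr| = (348.6 × 4.03 + 11.8) × 30.50 = 1416.658 × 30.50 = 43210 J
n(Mg) = 2.3 / 24.31 = 0.09461 mol
Temperature rose, so q_rxn = −|q_surr| = -43.21 kJ
ΔH = q_rxn / n = -456.7 kJ/mol

ΔH = -457 kJ/mol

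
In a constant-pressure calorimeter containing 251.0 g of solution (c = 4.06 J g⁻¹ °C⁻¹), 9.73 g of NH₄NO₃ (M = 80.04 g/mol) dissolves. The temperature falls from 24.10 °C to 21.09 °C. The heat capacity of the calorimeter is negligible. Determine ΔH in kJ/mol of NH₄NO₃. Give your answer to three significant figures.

|ΔT| = |21.09 − 24.10| = 3.01 °C
|q_surr| = (251.0 × 4.06) × 3.01 = 1019.06 × 3.01 = 3067 J
n(NH₄NO₃) = 9.73 / 80.04 = 0.1216 mol
Temperature fell, so q_rxn = +|q_surr| = 3.067 kJ
ΔH = q_rxn / n = 25.22 kJ/mol

ΔH = 25.2 kJ/mol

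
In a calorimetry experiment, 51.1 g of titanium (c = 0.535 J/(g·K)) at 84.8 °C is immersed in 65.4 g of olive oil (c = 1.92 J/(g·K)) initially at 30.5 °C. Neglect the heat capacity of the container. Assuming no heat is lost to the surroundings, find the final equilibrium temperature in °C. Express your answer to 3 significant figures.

Heat lost by titanium = heat gained by olive oil.
(51.1)(0.535)(84.8 − T) = (65.4)(1.92)(T − 30.5)
27.3385 (84.8 − T) = 125.568 (T − 30.5)
2318.3 − 27.3385 T = 125.568 T − 3829.8
6148.1 = 152.9065 T
T = 40.21 °C

T_f = 40.2 °C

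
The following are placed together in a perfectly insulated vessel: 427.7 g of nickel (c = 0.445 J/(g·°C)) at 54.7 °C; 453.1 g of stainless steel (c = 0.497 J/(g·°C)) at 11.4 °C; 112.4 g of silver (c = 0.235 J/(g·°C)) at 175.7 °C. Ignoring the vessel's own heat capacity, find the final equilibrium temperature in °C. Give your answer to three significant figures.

Σ mᵢcᵢ(T − Tᵢ) = 0  ⇒  T = Σ mᵢcᵢTᵢ / Σ mᵢcᵢ
Σ mᵢcᵢ = 427.7×0.445 + 453.1×0.497 + 112.4×0.235 = 441.9312
Σ mᵢcᵢTᵢ = 190.3265×54.7 + 225.1907×11.4 + 26.414×175.7 = 17619
T = 17619 / 441.9312 = 39.87 °C

T_f = 39.9 °C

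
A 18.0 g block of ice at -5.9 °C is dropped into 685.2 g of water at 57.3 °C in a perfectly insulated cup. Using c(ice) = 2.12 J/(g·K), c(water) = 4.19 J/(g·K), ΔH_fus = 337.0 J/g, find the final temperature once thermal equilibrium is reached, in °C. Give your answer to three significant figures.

Heat to bring ice to 0 °C and melt it: q₁ = 18.0×2.12×5.9 + 18.0×337.0 = 6291.1 J
Heat the water can supply cooling to 0 °C: 685.2×4.19×57.3 = 164508 J > q₁, so all ice melts.
Energy balance: 685.2×4.19×(57.3 − T) = 6291.1 + 18.0×4.19×(T − 0)
2870.988(57.3 − T) = 6291.1 + 75.42 T
164508 − 6291.1 = 2946.408 T
T = 158216.9 / 2946.408 = 53.70 °C

T_f = 53.7 °C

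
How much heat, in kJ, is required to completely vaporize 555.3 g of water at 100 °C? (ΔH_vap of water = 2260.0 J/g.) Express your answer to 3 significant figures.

q = m × ΔH_vap = 555.3 × 2260.0 = 1254980 J = 1250 kJ

q = 1250 kJ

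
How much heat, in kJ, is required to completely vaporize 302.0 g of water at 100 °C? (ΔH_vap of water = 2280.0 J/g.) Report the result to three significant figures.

q = 689 kJ

q = m × ΔH_vap = 302.0 × 2280.0 = 688600 J = 689 kJ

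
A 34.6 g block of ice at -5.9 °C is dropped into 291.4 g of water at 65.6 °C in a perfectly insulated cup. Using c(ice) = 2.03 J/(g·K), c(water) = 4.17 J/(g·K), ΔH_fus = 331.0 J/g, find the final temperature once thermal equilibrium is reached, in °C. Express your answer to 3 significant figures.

Heat to bring ice to 0 °C and melt it: q₁ = 34.6×2.03×5.9 + 34.6×331.0 = 11867 J
Heat the water can supply cooling to 0 °C: 291.4×4.17×65.6 = 79713.1 J > q₁, so all ice melts.
Energy balance: 291.4×4.17×(65.6 − T) = 11867 + 34.6×4.17×(T − 0)
1215.138(65.6 − T) = 11867 + 144.282 T
79713.1 − 11867 = 1359.420 T
T = 67846.1 / 1359.420 = 49.91 °C

T_f = 49.9 °C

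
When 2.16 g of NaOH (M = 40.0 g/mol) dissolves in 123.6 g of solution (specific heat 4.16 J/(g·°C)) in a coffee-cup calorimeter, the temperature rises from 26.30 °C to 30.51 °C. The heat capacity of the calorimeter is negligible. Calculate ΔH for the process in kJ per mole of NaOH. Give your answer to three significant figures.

|ΔT| = |30.51 − 26.30| = 4.21 °C
|q_surr| = (123.6 × 4.16) × 4.21 = 514.176 × 4.21 = 2165 J
n(NaOH) = 2.16 / 40.0 = 0.05400 mol
Temperature rose, so q_rxn = −|q_surr| = -2.165 kJ
ΔH = q_rxn / n = -40.09 kJ/mol

ΔH = -40.1 kJ/mol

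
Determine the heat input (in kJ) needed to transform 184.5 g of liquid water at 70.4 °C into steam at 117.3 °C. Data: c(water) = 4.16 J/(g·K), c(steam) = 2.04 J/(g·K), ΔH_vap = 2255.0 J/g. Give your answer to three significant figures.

q1 (heat water 70.4→100.0 °C): 184.5 × 4.16 × 29.6 = 22719 J
q2 (vaporize at 100 °C): 184.5 × 2255.0 = 416048 J
q3 (heat steam 100.0→117.3 °C): 184.5 × 2.04 × 17.3 = 6511 J
Total: 22719 + 416048 + 6511 = 445278 J = 445 kJ

q = 445 kJ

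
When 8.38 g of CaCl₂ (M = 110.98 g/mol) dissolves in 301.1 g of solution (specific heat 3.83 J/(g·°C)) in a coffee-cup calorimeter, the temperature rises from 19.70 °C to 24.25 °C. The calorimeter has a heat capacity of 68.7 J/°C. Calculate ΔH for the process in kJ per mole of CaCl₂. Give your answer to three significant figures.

|ΔT| = |24.25 − 19.70| = 4.55 °C
|q_surr| = (301.1 × 3.83 + 68.7) × 4.55 = 1221.913 × 4.55 = 5560 J
n(CaCl₂) = 8.38 / 110.98 = 0.07551 mol
Temperature rose, so q_rxn = −|q_surr| = -5.560 kJ
ΔH = q_rxn / n = -73.63 kJ/mol

ΔH = -73.6 kJ/mol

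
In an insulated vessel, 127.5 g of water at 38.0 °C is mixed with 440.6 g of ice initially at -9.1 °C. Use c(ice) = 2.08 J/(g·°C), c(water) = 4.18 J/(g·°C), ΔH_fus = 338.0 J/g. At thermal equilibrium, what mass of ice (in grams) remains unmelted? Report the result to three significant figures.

Heat to warm all ice to 0 °C: 440.6×2.08×9.1 = 8339.7 J
Heat released by water cooling to 0 °C: 127.5×4.18×38.0 = 20252 J
20252 J < 8339.7 + 440.6×338.0 = 157262.5 J, so not all ice melts; final T = 0 °C.
Heat left for melting: 20252 − 8339.7 = 11912.3 J
Mass melted = 11912.3 / 338.0 = 35.24 g
Ice remaining = 440.6 − 35.24 = 405.36 g

m_ice remaining = 405 g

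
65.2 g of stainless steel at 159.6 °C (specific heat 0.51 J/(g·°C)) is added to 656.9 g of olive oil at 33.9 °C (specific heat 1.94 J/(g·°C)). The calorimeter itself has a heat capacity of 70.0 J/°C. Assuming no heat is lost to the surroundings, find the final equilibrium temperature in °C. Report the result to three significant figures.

Heat lost by stainless steel = heat gained by olive oil + calorimeter.
(65.2)(0.51)(159.6 − T) = [(656.9)(1.94) + 70.0](T − 33.9)
33.252 (159.6 − T) = 1344.386 (T − 33.9)
5307.0 − 33.252 T = 1344.386 T − 45575
50882.0 = 1377.638 T
T = 36.93 °C

T_f = 36.9 °C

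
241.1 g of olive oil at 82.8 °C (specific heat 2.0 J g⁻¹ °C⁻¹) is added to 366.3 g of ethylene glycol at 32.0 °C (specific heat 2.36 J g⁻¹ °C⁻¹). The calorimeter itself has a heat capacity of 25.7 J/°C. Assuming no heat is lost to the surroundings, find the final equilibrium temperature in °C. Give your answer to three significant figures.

T_f = 49.8 °C

Heat lost by olive oil = heat gained by ethylene glycol + calorimeter.
(241.1)(2.0)(82.8 − T) = [(366.3)(2.36) + 25.7](T − 32.0)
482.2 (82.8 − T) = 890.168 (T − 32.0)
39926 − 482.2 T = 890.168 T − 28485
68411 = 1372.368 T
T = 49.849 °C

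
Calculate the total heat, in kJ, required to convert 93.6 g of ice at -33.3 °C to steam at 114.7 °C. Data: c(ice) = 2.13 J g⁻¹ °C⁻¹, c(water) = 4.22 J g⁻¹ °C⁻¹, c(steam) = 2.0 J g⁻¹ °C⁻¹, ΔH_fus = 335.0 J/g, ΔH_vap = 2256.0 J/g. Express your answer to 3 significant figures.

q = 291 kJ

q1 (heat ice -33.3→0.0 °C): 93.6 × 2.13 × 33.3 = 6639 J
q2 (melt at 0 °C): 93.6 × 335.0 = 31356 J
q3 (heat water 0.0→100.0 °C): 93.6 × 4.22 × 100.0 = 39499 J
q4 (vaporize at 100 °C): 93.6 × 2256.0 = 211162 J
q5 (heat steam 100.0→114.7 °C): 93.6 × 2.0 × 14.7 = 2752 J
Total: 6639 + 31356 + 39499 + 211162 + 2752 = 291408 J = 291 kJ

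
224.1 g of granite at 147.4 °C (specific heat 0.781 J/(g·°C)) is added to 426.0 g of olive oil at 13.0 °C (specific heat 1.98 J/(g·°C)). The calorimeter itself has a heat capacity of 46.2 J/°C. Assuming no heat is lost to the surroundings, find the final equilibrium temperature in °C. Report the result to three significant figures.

Heat lost by granite = heat gained by olive oil + calorimeter.
(224.1)(0.781)(147.4 − T) = [(426.0)(1.98) + 46.2](T − 13.0)
175.0221 (147.4 − T) = 889.68 (T − 13.0)
25798 − 175.0221 T = 889.68 T − 11566
37364 = 1064.7021 T
T = 35.09 °C

T_f = 35.1 °C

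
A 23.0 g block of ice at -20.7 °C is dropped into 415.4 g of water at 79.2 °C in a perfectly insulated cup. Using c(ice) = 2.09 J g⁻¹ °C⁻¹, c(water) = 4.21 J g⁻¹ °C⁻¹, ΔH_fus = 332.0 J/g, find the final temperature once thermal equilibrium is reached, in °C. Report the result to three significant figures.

Heat to bring ice to 0 °C and melt it: q₁ = 23.0×2.09×20.7 + 23.0×332.0 = 8631.0 J
Heat the water can supply cooling to 0 °C: 415.4×4.21×79.2 = 138508 J > q₁, so all ice melts.
Energy balance: 415.4×4.21×(79.2 − T) = 8631.0 + 23.0×4.21×(T − 0)
1748.834(79.2 − T) = 8631.0 + 96.83 T
138508 − 8631.0 = 1845.664 T
T = 129877.0 / 1845.664 = 70.37 °C

T_f = 70.4 °C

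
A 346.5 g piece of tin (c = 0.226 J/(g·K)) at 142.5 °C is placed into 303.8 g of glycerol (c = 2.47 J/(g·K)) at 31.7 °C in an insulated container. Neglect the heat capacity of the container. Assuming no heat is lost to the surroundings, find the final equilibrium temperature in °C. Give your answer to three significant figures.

T_f = 42.2 °C

Heat lost by tin = heat gained by glycerol.
(346.5)(0.226)(142.5 − T) = (303.8)(2.47)(T − 31.7)
78.309 (142.5 − T) = 750.386 (T − 31.7)
11159 − 78.309 T = 750.386 T − 23787
34946 = 828.695 T
T = 42.17 °C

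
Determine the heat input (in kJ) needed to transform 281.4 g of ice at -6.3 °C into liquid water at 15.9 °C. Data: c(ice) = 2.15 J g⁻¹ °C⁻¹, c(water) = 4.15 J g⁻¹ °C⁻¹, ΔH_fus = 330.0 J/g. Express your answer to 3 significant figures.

q1 (heat ice -6.3→0.0 °C): 281.4 × 2.15 × 6.3 = 3812 J
q2 (melt at 0 °C): 281.4 × 330.0 = 92862 J
q3 (heat water 0.0→15.9 °C): 281.4 × 4.15 × 15.9 = 18568 J
Total: 3812 + 92862 + 18568 = 115242 J = 115 kJ

q = 115 kJ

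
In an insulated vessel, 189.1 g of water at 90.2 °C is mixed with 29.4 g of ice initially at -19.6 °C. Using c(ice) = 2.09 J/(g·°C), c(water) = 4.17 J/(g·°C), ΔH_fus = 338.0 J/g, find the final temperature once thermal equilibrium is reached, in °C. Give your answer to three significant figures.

T_f = 65.8 °C

Heat to bring ice to 0 °C and melt it: q₁ = 29.4×2.09×19.6 + 29.4×338.0 = 11142 J
Heat the water can supply cooling to 0 °C: 189.1×4.17×90.2 = 71126.9 J > q₁, so all ice melts.
Energy balance: 189.1×4.17×(90.2 − T) = 11142 + 29.4×4.17×(T − 0)
788.547(90.2 − T) = 11142 + 122.598 T
71126.9 − 11142 = 911.145 T
T = 59984.9 / 911.145 = 65.83 °C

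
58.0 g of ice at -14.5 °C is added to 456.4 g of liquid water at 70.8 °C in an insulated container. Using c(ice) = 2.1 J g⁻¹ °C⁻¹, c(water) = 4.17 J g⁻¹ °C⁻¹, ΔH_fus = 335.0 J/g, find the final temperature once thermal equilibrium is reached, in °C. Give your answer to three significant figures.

T_f = 52.9 °C

Heat to bring ice to 0 °C and melt it: q₁ = 58.0×2.1×14.5 + 58.0×335.0 = 21196 J
Heat the water can supply cooling to 0 °C: 456.4×4.17×70.8 = 134746 J > q₁, so all ice melts.
Energy balance: 456.4×4.17×(70.8 − T) = 21196 + 58.0×4.17×(T − 0)
1903.188(70.8 − T) = 21196 + 241.86 T
134746 − 21196 = 2145.048 T
T = 113550 / 2145.048 = 52.94 °C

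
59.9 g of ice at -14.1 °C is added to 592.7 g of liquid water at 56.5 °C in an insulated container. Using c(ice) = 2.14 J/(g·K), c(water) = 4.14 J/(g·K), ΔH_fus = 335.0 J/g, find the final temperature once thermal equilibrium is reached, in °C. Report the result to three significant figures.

T_f = 43.2 °C

Heat to bring ice to 0 °C and melt it: q₁ = 59.9×2.14×14.1 + 59.9×335.0 = 21874 J
Heat the water can supply cooling to 0 °C: 592.7×4.14×56.5 = 138638 J > q₁, so all ice melts.
Energy balance: 592.7×4.14×(56.5 − T) = 21874 + 59.9×4.14×(T − 0)
2453.778(56.5 − T) = 21874 + 247.986 T
138638 − 21874 = 2701.764 T
T = 116764 / 2701.764 = 43.22 °C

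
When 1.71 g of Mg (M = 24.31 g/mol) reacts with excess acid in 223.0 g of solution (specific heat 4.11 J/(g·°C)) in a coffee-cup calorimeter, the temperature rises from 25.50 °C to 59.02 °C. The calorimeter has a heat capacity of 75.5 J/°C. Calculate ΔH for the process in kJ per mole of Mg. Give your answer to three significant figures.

ΔH = -473 kJ/mol

|ΔT| = |59.02 − 25.50| = 33.52 °C
|q_surr| = (223.0 × 4.11 + 75.5) × 33.52 = 992.03 × 33.52 = 33250 J
n(Mg) = 1.71 / 24.31 = 0.07034 mol
Temperature rose, so q_rxn = −|q_surr| = -33.25 kJ
ΔH = q_rxn / n = -472.7 kJ/mol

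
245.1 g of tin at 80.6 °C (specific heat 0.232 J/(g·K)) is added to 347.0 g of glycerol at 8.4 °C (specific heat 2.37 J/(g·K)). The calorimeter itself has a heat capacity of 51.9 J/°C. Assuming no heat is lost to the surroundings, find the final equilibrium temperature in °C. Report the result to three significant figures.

T_f = 12.8 °C

Heat lost by tin = heat gained by glycerol + calorimeter.
(245.1)(0.232)(80.6 − T) = [(347.0)(2.37) + 51.9](T − 8.4)
56.8632 (80.6 − T) = 874.29 (T − 8.4)
4583.2 − 56.8632 T = 874.29 T − 7344.0
11927.2 = 931.1532 T
T = 12.81 °C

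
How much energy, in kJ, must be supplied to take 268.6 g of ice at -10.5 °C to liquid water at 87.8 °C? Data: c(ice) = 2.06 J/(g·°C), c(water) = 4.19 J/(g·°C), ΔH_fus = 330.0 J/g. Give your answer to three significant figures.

q1 (heat ice -10.5→0.0 °C): 268.6 × 2.06 × 10.5 = 5810 J
q2 (melt at 0 °C): 268.6 × 330.0 = 88638 J
q3 (heat water 0.0→87.8 °C): 268.6 × 4.19 × 87.8 = 98813 J
Total: 5810 + 88638 + 98813 = 193261 J = 193 kJ

q = 193 kJ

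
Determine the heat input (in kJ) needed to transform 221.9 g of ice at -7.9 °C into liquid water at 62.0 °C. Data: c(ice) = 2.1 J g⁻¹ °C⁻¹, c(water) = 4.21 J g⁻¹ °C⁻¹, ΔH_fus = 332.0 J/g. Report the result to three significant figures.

q1 (heat ice -7.9→0.0 °C): 221.9 × 2.1 × 7.9 = 3681 J
q2 (melt at 0 °C): 221.9 × 332.0 = 73671 J
q3 (heat water 0.0→62.0 °C): 221.9 × 4.21 × 62.0 = 57920 J
Total: 3681 + 73671 + 57920 = 135272 J = 135 kJ

q = 135 kJ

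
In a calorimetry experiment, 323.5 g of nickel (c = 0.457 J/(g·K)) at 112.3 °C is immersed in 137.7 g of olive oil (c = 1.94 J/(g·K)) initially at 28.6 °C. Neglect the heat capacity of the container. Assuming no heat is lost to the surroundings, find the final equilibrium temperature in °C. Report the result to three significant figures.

Heat lost by nickel = heat gained by olive oil.
(323.5)(0.457)(112.3 − T) = (137.7)(1.94)(T − 28.6)
147.8395 (112.3 − T) = 267.138 (T − 28.6)
16602 − 147.8395 T = 267.138 T − 7640.1
24242.1 = 414.9775 T
T = 58.42 °C

T_f = 58.4 °C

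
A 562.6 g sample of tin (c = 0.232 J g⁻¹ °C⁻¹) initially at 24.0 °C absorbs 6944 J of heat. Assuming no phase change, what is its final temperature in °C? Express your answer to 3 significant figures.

T_f = 77.2 °C

ΔT = q / (m c) = 6944 / (562.6 × 0.232) = 53.20 °C
T_f = 24.0 + 53.20 = 77.20 °C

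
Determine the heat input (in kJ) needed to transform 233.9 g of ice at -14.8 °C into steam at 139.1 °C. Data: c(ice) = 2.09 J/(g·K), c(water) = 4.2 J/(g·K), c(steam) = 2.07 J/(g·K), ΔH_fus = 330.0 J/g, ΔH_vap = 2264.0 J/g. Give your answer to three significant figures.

q1 (heat ice -14.8→0.0 °C): 233.9 × 2.09 × 14.8 = 7235 J
q2 (melt at 0 °C): 233.9 × 330.0 = 77187 J
q3 (heat water 0.0→100.0 °C): 233.9 × 4.2 × 100.0 = 98238 J
q4 (vaporize at 100 °C): 233.9 × 2264.0 = 529550 J
q5 (heat steam 100.0→139.1 °C): 233.9 × 2.07 × 39.1 = 18931 J
Total: 7235 + 77187 + 98238 + 529550 + 18931 = 731141 J = 731 kJ

q = 731 kJ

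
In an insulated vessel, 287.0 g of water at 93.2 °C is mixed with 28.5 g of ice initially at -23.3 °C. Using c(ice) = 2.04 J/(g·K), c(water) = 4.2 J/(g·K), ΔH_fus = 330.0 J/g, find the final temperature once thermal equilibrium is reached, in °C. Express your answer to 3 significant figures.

T_f = 76.7 °C

Heat to bring ice to 0 °C and melt it: q₁ = 28.5×2.04×23.3 + 28.5×330.0 = 10760 J
Heat the water can supply cooling to 0 °C: 287.0×4.2×93.2 = 112343 J > q₁, so all ice melts.
Energy balance: 287.0×4.2×(93.2 − T) = 10760 + 28.5×4.2×(T − 0)
1205.4(93.2 − T) = 10760 + 119.7 T
112343 − 10760 = 1325.1 T
T = 101583 / 1325.1 = 76.66 °C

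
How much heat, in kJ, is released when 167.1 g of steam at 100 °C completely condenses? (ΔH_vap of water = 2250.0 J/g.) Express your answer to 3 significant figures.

q = 376 kJ

q = m × ΔH_vap = 167.1 × 2250.0 = 376000 J = 376 kJ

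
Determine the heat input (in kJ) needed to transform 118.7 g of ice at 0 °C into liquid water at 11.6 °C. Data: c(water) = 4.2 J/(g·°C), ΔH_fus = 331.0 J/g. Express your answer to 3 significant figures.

q1 (melt at 0 °C): 118.7 × 331.0 = 39290 J
q2 (heat water 0.0→11.6 °C): 118.7 × 4.2 × 11.6 = 5783 J
Total: 39290 + 5783 = 45073 J = 45.1 kJ

q = 45.1 kJ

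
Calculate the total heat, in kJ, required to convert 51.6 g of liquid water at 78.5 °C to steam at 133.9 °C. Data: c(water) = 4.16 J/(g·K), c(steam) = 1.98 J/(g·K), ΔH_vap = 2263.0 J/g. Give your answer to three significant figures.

q1 (heat water 78.5→100.0 °C): 51.6 × 4.16 × 21.5 = 4615 J
q2 (vaporize at 100 °C): 51.6 × 2263.0 = 116771 J
q3 (heat steam 100.0→133.9 °C): 51.6 × 1.98 × 33.9 = 3463 J
Total: 4615 + 116771 + 3463 = 124849 J = 125 kJ

q = 125 kJ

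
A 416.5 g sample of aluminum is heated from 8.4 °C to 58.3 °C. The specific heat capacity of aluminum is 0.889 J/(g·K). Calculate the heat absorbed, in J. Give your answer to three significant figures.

q = 18500 J

q = m c ΔT = 416.5 × 0.889 × (58.3 − 8.4)
q = 416.5 × 0.889 × 49.9 = 18480 J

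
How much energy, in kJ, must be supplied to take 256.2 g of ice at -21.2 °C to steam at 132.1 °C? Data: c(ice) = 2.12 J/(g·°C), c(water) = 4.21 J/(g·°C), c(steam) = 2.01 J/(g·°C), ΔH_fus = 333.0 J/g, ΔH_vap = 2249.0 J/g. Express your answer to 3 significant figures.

q1 (heat ice -21.2→0.0 °C): 256.2 × 2.12 × 21.2 = 11515 J
q2 (melt at 0 °C): 256.2 × 333.0 = 85315 J
q3 (heat water 0.0→100.0 °C): 256.2 × 4.21 × 100.0 = 107860 J
q4 (vaporize at 100 °C): 256.2 × 2249.0 = 576194 J
q5 (heat steam 100.0→132.1 °C): 256.2 × 2.01 × 32.1 = 16530 J
Total: 11515 + 85315 + 107860 + 576194 + 16530 = 797414 J = 797 kJ

q = 797 kJ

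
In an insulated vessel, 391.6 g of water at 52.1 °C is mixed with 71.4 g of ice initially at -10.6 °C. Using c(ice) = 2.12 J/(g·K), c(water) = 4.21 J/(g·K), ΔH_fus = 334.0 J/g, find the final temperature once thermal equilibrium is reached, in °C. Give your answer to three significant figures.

T_f = 31.0 °C

Heat to bring ice to 0 °C and melt it: q₁ = 71.4×2.12×10.6 + 71.4×334.0 = 25452 J
Heat the water can supply cooling to 0 °C: 391.6×4.21×52.1 = 85893.9 J > q₁, so all ice melts.
Energy balance: 391.6×4.21×(52.1 − T) = 25452 + 71.4×4.21×(T − 0)
1648.636(52.1 − T) = 25452 + 300.594 T
85893.9 − 25452 = 1949.230 T
T = 60441.9 / 1949.230 = 31.01 °C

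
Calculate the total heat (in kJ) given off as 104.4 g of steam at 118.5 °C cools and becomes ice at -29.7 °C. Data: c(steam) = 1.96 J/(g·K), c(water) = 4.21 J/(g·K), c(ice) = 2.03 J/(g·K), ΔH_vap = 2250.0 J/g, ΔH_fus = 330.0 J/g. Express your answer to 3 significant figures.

q1 (cool steam 118.5→100 °C): 104.4 × 1.96 × 18.5 = 3786 J
q2 (condense at 100 °C): 104.4 × 2250.0 = 234900 J
q3 (cool water 100→0 °C): 104.4 × 4.21 × 100.0 = 43952 J
q4 (freeze at 0 °C): 104.4 × 330.0 = 34452 J
q5 (cool ice 0→-29.7 °C): 104.4 × 2.03 × 29.7 = 6294 J
Total: 3786 + 234900 + 43952 + 34452 + 6294 = 323384 J = 323 kJ

q = 323 kJ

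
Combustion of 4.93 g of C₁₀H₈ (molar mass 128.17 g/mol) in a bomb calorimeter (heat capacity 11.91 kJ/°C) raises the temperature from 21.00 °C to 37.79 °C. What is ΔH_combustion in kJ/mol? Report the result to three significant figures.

ΔT = 37.79 − 21.00 = 16.79 °C
q_cal = C_cal × ΔT = 11.91 × 16.79 = 199.9689 kJ
n = 4.93 / 128.17 = 0.03846 mol
q_rxn = −q_cal = -199.9689 kJ
ΔH = -199.9689 / 0.03846 = -5199 kJ/mol

ΔH = -5200 kJ/mol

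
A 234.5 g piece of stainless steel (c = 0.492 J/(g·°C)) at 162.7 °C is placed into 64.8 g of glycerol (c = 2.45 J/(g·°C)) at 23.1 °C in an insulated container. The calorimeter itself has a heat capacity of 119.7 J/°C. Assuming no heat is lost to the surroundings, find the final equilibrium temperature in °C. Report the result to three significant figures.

T_f = 64.0 °C

Heat lost by stainless steel = heat gained by glycerol + calorimeter.
(234.5)(0.492)(162.7 − T) = [(64.8)(2.45) + 119.7](T − 23.1)
115.374 (162.7 − T) = 278.46 (T − 23.1)
18771 − 115.374 T = 278.46 T − 6432.4
25203.4 = 393.834 T
T = 63.99 °C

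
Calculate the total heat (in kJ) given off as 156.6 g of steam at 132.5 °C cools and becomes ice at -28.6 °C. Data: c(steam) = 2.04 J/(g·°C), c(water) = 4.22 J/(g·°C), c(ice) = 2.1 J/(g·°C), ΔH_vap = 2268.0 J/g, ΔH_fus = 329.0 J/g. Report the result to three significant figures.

q1 (cool steam 132.5→100 °C): 156.6 × 2.04 × 32.5 = 10383 J
q2 (condense at 100 °C): 156.6 × 2268.0 = 355169 J
q3 (cool water 100→0 °C): 156.6 × 4.22 × 100.0 = 66085 J
q4 (freeze at 0 °C): 156.6 × 329.0 = 51521 J
q5 (cool ice 0→-28.6 °C): 156.6 × 2.1 × 28.6 = 9405 J
Total: 10383 + 355169 + 66085 + 51521 + 9405 = 492563 J = 493 kJ

q = 493 kJ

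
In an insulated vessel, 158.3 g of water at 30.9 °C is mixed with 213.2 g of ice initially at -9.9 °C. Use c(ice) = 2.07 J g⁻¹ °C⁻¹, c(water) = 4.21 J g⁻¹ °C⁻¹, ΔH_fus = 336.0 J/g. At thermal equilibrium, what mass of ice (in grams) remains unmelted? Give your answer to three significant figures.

Heat to warm all ice to 0 °C: 213.2×2.07×9.9 = 4369.1 J
Heat released by water cooling to 0 °C: 158.3×4.21×30.9 = 20593 J
20593 J < 4369.1 + 213.2×336.0 = 76004.3 J, so not all ice melts; final T = 0 °C.
Heat left for melting: 20593 − 4369.1 = 16223.9 J
Mass melted = 16223.9 / 336.0 = 48.29 g
Ice remaining = 213.2 − 48.29 = 164.91 g

m_ice remaining = 165 g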